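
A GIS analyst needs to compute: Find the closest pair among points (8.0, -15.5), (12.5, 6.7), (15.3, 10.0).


d(P0,P1) = 22.6515, d(P0,P2) = 26.5243, d(P1,P2) = 4.3278
Closest: P1 and P2

Closest pair: (12.5, 6.7) and (15.3, 10.0), distance = 4.3278


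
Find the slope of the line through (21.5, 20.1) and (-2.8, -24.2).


slope = (y2-y1)/(x2-x1) = ((-24.2)-20.1)/((-2.8)-21.5) = (-44.3)/(-24.3) = 1.823

1.823


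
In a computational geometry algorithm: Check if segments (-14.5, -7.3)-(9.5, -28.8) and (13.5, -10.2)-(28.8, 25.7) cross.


Cross products: d1=1049.57, d2=-140.98, d3=532.4, d4=1722.95
d1*d2 < 0 and d3*d4 < 0? no

No, they don't intersect


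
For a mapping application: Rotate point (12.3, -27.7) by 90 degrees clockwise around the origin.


90° CW: (x,y) -> (y, -x)
(12.3,-27.7) -> (-27.7, -12.3)

(-27.7, -12.3)


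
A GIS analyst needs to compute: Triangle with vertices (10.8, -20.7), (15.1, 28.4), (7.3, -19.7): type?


Side lengths squared: AB^2=2429.3, BC^2=2374.45, CA^2=13.25
Sorted: [13.25, 2374.45, 2429.3]
By sides: Scalene, By angles: Obtuse

Scalene, Obtuse


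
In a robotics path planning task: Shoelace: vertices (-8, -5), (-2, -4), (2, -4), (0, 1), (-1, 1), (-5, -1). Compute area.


Shoelace sum: ((-8)*(-4) - (-2)*(-5)) + ((-2)*(-4) - 2*(-4)) + (2*1 - 0*(-4)) + (0*1 - (-1)*1) + ((-1)*(-1) - (-5)*1) + ((-5)*(-5) - (-8)*(-1))
= 64
Area = |64|/2 = 32

32


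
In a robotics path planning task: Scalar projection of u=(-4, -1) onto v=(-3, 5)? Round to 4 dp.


u.v = 7, |v| = sqrt(34) = 5.831
Scalar projection = u.v / |v| = 7 / sqrt(34) = 1.2005

1.2005


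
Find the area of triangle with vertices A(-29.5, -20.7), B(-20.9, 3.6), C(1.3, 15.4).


Area = |x_A(y_B-y_C) + x_B(y_C-y_A) + x_C(y_A-y_B)|/2
= |348.1 + (-754.49) + (-31.59)|/2
= 437.98/2 = 218.99

218.99


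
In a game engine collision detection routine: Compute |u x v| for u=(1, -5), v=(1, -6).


|u x v| = |1*(-6) - (-5)*1|
= |(-6) - (-5)| = 1

1


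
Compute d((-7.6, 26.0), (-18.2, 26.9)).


dx=-10.6, dy=0.9
d^2 = (-10.6)^2 + 0.9^2 = 113.17
d = sqrt(113.17) = 10.6381

10.6381


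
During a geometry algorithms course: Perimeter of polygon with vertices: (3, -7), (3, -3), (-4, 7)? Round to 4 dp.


Sides: (3, -7)->(3, -3): sqrt(16) = 4, (3, -3)->(-4, 7): sqrt(149) = 12.206556, (-4, 7)->(3, -7): sqrt(245) = 15.652476
Sum = 31.859032
Perimeter = 31.859

31.859


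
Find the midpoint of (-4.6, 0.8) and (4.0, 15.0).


M = (((-4.6)+4)/2, (0.8+15)/2)
= (-0.3, 7.9)

(-0.3, 7.9)


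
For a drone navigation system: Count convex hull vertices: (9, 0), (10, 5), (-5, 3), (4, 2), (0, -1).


Convex hull vertices (CCW): (-5, 3), (0, -1), (9, 0), (10, 5)
Count = 4

4


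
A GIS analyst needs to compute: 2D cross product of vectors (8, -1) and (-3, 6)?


u x v = u_x*v_y - u_y*v_x = 8*6 - (-1)*(-3)
= 48 - 3 = 45

45


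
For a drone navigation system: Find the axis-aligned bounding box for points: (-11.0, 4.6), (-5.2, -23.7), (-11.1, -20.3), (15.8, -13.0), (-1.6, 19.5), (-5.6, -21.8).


x range: [-11.1, 15.8]
y range: [-23.7, 19.5]
Bounding box: (-11.1,-23.7) to (15.8,19.5)

(-11.1,-23.7) to (15.8,19.5)


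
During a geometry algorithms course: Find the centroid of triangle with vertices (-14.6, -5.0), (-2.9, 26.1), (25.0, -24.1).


Centroid = ((x_A+x_B+x_C)/3, (y_A+y_B+y_C)/3)
= (((-14.6)+(-2.9)+25)/3, ((-5)+26.1+(-24.1))/3)
= (2.5, -1)

(2.5, -1)


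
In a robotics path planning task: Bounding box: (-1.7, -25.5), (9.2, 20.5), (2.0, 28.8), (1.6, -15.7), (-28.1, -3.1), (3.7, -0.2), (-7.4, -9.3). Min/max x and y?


x range: [-28.1, 9.2]
y range: [-25.5, 28.8]
Bounding box: (-28.1,-25.5) to (9.2,28.8)

(-28.1,-25.5) to (9.2,28.8)


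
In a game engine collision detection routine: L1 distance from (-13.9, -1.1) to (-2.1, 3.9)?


|(-13.9)-(-2.1)| + |(-1.1)-3.9| = 11.8 + 5 = 16.8

16.8


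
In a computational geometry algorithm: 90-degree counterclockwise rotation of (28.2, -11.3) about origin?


90° CCW: (x,y) -> (-y, x)
(28.2,-11.3) -> (11.3, 28.2)

(11.3, 28.2)


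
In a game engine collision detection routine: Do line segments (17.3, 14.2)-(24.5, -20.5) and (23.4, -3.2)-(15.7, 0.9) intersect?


Cross products: d1=-108.97, d2=128.7, d3=86.39, d4=-151.28
d1*d2 < 0 and d3*d4 < 0? yes

Yes, they intersect


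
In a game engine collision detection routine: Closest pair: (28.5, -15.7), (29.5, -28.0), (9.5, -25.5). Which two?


d(P0,P1) = 12.3406, d(P0,P2) = 21.3785, d(P1,P2) = 20.1556
Closest: P0 and P1

Closest pair: (28.5, -15.7) and (29.5, -28.0), distance = 12.3406


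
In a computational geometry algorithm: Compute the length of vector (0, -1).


|u| = sqrt(0^2 + (-1)^2) = sqrt(1) = 1

1


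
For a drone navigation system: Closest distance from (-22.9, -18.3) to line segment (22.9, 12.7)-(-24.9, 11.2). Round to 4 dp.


Project P onto AB: t = 0.9775 (clamped to [0,1])
Closest point on segment: (-23.8268, 11.2337)
Distance: 29.5482

29.5482


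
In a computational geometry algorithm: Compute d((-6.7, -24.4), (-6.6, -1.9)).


dx=0.1, dy=22.5
d^2 = 0.1^2 + 22.5^2 = 506.26
d = sqrt(506.26) = 22.5002

22.5002


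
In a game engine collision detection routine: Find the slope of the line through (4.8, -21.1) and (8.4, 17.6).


slope = (y2-y1)/(x2-x1) = (17.6-(-21.1))/(8.4-4.8) = 38.7/3.6 = 10.75

10.75


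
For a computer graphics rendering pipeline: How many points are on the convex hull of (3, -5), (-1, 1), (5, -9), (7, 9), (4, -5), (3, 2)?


Convex hull vertices (CCW): (-1, 1), (5, -9), (7, 9)
Count = 3

3


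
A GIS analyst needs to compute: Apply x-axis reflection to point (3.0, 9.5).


Reflection over x-axis: (x,y) -> (x,-y)
(3, 9.5) -> (3, -9.5)

(3, -9.5)


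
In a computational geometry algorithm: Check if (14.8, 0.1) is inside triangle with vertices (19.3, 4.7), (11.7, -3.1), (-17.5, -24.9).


Cross products: AB x AP = -0.14, BC x BP = -25.86, CA x CP = -36.08
All same sign? yes

Yes, inside


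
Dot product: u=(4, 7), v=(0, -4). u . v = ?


u . v = u_x*v_x + u_y*v_y = 4*0 + 7*(-4)
= 0 + (-28) = -28

-28


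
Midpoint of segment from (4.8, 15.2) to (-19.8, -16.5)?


M = ((4.8+(-19.8))/2, (15.2+(-16.5))/2)
= (-7.5, -0.65)

(-7.5, -0.65)


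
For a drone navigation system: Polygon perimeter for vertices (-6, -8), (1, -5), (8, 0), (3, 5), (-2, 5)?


Sides: (-6, -8)->(1, -5): sqrt(58) = 7.615773, (1, -5)->(8, 0): sqrt(74) = 8.602325, (8, 0)->(3, 5): sqrt(50) = 7.071068, (3, 5)->(-2, 5): sqrt(25) = 5, (-2, 5)->(-6, -8): sqrt(185) = 13.601471
Sum = 41.890637
Perimeter = 41.8906

41.8906


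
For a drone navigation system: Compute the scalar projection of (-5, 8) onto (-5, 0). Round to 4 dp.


u.v = 25, |v| = sqrt(25) = 5
Scalar projection = u.v / |v| = 25 / sqrt(25) = 5

5


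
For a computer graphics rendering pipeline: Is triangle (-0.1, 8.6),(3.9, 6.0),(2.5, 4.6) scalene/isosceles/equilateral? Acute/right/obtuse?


Side lengths squared: AB^2=22.76, BC^2=3.92, CA^2=22.76
Sorted: [3.92, 22.76, 22.76]
By sides: Isosceles, By angles: Acute

Isosceles, Acute


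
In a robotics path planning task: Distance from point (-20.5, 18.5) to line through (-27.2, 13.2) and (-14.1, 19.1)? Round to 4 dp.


|cross product| = 29.9
|line direction| = sqrt(206.42) = 14.3673
Distance = 29.9/sqrt(206.42) = 2.0811

2.0811


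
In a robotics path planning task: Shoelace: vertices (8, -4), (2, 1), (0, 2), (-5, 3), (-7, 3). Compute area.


Shoelace sum: (8*1 - 2*(-4)) + (2*2 - 0*1) + (0*3 - (-5)*2) + ((-5)*3 - (-7)*3) + ((-7)*(-4) - 8*3)
= 40
Area = |40|/2 = 20

20


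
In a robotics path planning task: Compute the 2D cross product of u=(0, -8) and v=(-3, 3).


u x v = u_x*v_y - u_y*v_x = 0*3 - (-8)*(-3)
= 0 - 24 = -24

-24


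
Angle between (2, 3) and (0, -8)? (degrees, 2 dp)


u.v = -24, |u| = sqrt(13) = 3.6056, |v| = sqrt(64) = 8
cos(theta) = u.v/(|u||v|) = -24/sqrt(832) = -0.83205
theta = acos(-0.83205) = 146.31 degrees

146.31 degrees


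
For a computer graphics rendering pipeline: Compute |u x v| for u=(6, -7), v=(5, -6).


|u x v| = |6*(-6) - (-7)*5|
= |(-36) - (-35)| = 1

1


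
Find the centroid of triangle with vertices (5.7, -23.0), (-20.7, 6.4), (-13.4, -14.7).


Centroid = ((x_A+x_B+x_C)/3, (y_A+y_B+y_C)/3)
= ((5.7+(-20.7)+(-13.4))/3, ((-23)+6.4+(-14.7))/3)
= (-9.4667, -10.4333)

(-9.4667, -10.4333)


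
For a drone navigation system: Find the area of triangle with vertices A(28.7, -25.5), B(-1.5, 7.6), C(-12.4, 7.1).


Area = |x_A(y_B-y_C) + x_B(y_C-y_A) + x_C(y_A-y_B)|/2
= |14.35 + (-48.9) + 410.44|/2
= 375.89/2 = 187.945

187.945


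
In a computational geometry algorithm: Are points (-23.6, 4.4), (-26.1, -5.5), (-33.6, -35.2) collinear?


Cross product: ((-26.1)-(-23.6))*((-35.2)-4.4) - ((-5.5)-4.4)*((-33.6)-(-23.6))
= 0

Yes, collinear


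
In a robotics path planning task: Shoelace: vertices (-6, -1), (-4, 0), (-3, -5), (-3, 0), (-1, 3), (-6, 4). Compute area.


Shoelace sum: ((-6)*0 - (-4)*(-1)) + ((-4)*(-5) - (-3)*0) + ((-3)*0 - (-3)*(-5)) + ((-3)*3 - (-1)*0) + ((-1)*4 - (-6)*3) + ((-6)*(-1) - (-6)*4)
= 36
Area = |36|/2 = 18

18


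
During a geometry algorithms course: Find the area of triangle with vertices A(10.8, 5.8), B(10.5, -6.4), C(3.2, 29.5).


Area = |x_A(y_B-y_C) + x_B(y_C-y_A) + x_C(y_A-y_B)|/2
= |(-387.72) + 248.85 + 39.04|/2
= 99.83/2 = 49.915

49.915


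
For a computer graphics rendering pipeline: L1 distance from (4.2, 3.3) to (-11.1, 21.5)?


|4.2-(-11.1)| + |3.3-21.5| = 15.3 + 18.2 = 33.5

33.5


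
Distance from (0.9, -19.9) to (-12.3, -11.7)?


dx=-13.2, dy=8.2
d^2 = (-13.2)^2 + 8.2^2 = 241.48
d = sqrt(241.48) = 15.5396

15.5396


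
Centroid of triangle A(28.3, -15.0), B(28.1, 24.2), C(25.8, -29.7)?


Centroid = ((x_A+x_B+x_C)/3, (y_A+y_B+y_C)/3)
= ((28.3+28.1+25.8)/3, ((-15)+24.2+(-29.7))/3)
= (27.4, -6.8333)

(27.4, -6.8333)


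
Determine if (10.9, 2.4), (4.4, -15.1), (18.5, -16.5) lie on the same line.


Cross product: (4.4-10.9)*((-16.5)-2.4) - ((-15.1)-2.4)*(18.5-10.9)
= 255.85

No, not collinear


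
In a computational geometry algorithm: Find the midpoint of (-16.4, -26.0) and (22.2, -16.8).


M = (((-16.4)+22.2)/2, ((-26)+(-16.8))/2)
= (2.9, -21.4)

(2.9, -21.4)


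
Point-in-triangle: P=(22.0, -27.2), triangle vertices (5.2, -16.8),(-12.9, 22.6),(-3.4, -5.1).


Cross products: AB x AP = -473.68, BC x BP = 493.63, CA x CP = 107.12
All same sign? no

No, outside


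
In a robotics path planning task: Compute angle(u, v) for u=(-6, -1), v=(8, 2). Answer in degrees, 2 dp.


u.v = -50, |u| = sqrt(37) = 6.0828, |v| = sqrt(68) = 8.2462
cos(theta) = u.v/(|u||v|) = -50/sqrt(2516) = -0.996815
theta = acos(-0.996815) = 175.43 degrees

175.43 degrees


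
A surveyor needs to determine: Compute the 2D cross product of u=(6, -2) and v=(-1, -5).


u x v = u_x*v_y - u_y*v_x = 6*(-5) - (-2)*(-1)
= (-30) - 2 = -32

-32


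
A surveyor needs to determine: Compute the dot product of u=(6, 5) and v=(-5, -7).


u . v = u_x*v_x + u_y*v_y = 6*(-5) + 5*(-7)
= (-30) + (-35) = -65

-65


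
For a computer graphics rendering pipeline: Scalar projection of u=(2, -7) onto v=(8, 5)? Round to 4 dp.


u.v = -19, |v| = sqrt(89) = 9.434
Scalar projection = u.v / |v| = -19 / sqrt(89) = -2.014

-2.014


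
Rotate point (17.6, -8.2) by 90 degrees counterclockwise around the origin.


90° CCW: (x,y) -> (-y, x)
(17.6,-8.2) -> (8.2, 17.6)

(8.2, 17.6)


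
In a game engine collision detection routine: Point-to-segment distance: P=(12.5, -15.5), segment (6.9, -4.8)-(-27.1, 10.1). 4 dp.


Project P onto AB: t = 0 (clamped to [0,1])
Closest point on segment: (6.9, -4.8)
Distance: 12.0768

12.0768


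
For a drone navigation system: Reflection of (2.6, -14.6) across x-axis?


Reflection over x-axis: (x,y) -> (x,-y)
(2.6, -14.6) -> (2.6, 14.6)

(2.6, 14.6)


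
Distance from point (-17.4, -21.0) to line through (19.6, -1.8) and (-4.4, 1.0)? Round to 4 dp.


|cross product| = 564.4
|line direction| = sqrt(583.84) = 24.1628
Distance = 564.4/sqrt(583.84) = 23.3582

23.3582


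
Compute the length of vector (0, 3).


|u| = sqrt(0^2 + 3^2) = sqrt(9) = 3

3


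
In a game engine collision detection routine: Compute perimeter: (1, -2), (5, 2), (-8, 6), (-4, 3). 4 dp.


Sides: (1, -2)->(5, 2): sqrt(32) = 5.656854, (5, 2)->(-8, 6): sqrt(185) = 13.601471, (-8, 6)->(-4, 3): sqrt(25) = 5, (-4, 3)->(1, -2): sqrt(50) = 7.071068
Sum = 31.329393
Perimeter = 31.3294

31.3294


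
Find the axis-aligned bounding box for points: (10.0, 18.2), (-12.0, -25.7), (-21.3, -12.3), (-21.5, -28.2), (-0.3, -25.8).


x range: [-21.5, 10]
y range: [-28.2, 18.2]
Bounding box: (-21.5,-28.2) to (10,18.2)

(-21.5,-28.2) to (10,18.2)


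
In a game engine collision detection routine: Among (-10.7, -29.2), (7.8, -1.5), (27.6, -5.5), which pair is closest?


d(P0,P1) = 33.3098, d(P0,P2) = 45.0398, d(P1,P2) = 20.2
Closest: P1 and P2

Closest pair: (7.8, -1.5) and (27.6, -5.5), distance = 20.2


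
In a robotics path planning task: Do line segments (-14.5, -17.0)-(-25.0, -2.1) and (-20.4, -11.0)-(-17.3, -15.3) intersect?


Cross products: d1=6.77, d2=7.81, d3=24.91, d4=23.87
d1*d2 < 0 and d3*d4 < 0? no

No, they don't intersect


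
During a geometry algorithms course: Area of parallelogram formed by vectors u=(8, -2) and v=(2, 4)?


|u x v| = |8*4 - (-2)*2|
= |32 - (-4)| = 36

36


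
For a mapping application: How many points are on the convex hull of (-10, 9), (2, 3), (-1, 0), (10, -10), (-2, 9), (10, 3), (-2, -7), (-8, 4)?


Convex hull vertices (CCW): (-10, 9), (-8, 4), (-2, -7), (10, -10), (10, 3), (-2, 9)
Count = 6

6


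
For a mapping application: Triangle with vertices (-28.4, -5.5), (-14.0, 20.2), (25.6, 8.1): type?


Side lengths squared: AB^2=867.85, BC^2=1714.57, CA^2=3100.96
Sorted: [867.85, 1714.57, 3100.96]
By sides: Scalene, By angles: Obtuse

Scalene, Obtuse


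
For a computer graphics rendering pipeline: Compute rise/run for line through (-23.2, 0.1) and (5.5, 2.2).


slope = (y2-y1)/(x2-x1) = (2.2-0.1)/(5.5-(-23.2)) = 2.1/28.7 = 0.0732

0.0732


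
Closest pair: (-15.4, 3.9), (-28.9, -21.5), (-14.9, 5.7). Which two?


d(P0,P1) = 28.7647, d(P0,P2) = 1.8682, d(P1,P2) = 30.5915
Closest: P0 and P2

Closest pair: (-15.4, 3.9) and (-14.9, 5.7), distance = 1.8682


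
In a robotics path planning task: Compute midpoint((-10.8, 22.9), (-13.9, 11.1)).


M = (((-10.8)+(-13.9))/2, (22.9+11.1)/2)
= (-12.35, 17)

(-12.35, 17)


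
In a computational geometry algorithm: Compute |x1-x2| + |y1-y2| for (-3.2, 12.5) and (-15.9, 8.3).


|(-3.2)-(-15.9)| + |12.5-8.3| = 12.7 + 4.2 = 16.9

16.9


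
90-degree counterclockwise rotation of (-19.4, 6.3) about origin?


90° CCW: (x,y) -> (-y, x)
(-19.4,6.3) -> (-6.3, -19.4)

(-6.3, -19.4)


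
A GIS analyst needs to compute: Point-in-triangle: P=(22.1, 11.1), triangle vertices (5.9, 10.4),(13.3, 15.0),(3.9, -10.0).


Cross products: AB x AP = -69.34, BC x BP = 256.66, CA x CP = -329.08
All same sign? no

No, outside


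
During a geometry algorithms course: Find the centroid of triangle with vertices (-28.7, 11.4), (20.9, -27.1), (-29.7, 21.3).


Centroid = ((x_A+x_B+x_C)/3, (y_A+y_B+y_C)/3)
= (((-28.7)+20.9+(-29.7))/3, (11.4+(-27.1)+21.3)/3)
= (-12.5, 1.8667)

(-12.5, 1.8667)


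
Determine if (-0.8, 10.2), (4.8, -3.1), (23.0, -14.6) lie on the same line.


Cross product: (4.8-(-0.8))*((-14.6)-10.2) - ((-3.1)-10.2)*(23-(-0.8))
= 177.66

No, not collinear


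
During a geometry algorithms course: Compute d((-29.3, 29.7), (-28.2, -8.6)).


dx=1.1, dy=-38.3
d^2 = 1.1^2 + (-38.3)^2 = 1468.1
d = sqrt(1468.1) = 38.3158

38.3158


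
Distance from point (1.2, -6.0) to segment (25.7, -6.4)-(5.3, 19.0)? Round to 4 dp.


Project P onto AB: t = 0.4805 (clamped to [0,1])
Closest point on segment: (15.8979, 5.8046)
Distance: 18.8514

18.8514


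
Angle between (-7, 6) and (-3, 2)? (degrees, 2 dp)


u.v = 33, |u| = sqrt(85) = 9.2195, |v| = sqrt(13) = 3.6056
cos(theta) = u.v/(|u||v|) = 33/sqrt(1105) = 0.992734
theta = acos(0.992734) = 6.91 degrees

6.91 degrees


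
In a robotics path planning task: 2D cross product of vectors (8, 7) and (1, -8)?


u x v = u_x*v_y - u_y*v_x = 8*(-8) - 7*1
= (-64) - 7 = -71

-71


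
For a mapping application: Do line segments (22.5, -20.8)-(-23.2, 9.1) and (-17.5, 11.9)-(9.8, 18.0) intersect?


Cross products: d1=-1136.71, d2=-41.67, d3=-298.39, d4=-1393.43
d1*d2 < 0 and d3*d4 < 0? no

No, they don't intersect


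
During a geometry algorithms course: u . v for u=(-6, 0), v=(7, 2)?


u . v = u_x*v_x + u_y*v_y = (-6)*7 + 0*2
= (-42) + 0 = -42

-42


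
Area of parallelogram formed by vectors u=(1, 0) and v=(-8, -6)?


|u x v| = |1*(-6) - 0*(-8)|
= |(-6) - 0| = 6

6


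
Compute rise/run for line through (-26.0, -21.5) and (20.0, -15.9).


slope = (y2-y1)/(x2-x1) = ((-15.9)-(-21.5))/(20-(-26)) = 5.6/46 = 0.1217

0.1217


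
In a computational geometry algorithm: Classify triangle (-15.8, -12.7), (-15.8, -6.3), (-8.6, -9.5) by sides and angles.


Side lengths squared: AB^2=40.96, BC^2=62.08, CA^2=62.08
Sorted: [40.96, 62.08, 62.08]
By sides: Isosceles, By angles: Acute

Isosceles, Acute


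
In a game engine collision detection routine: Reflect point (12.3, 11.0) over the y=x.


Reflection over y=x: (x,y) -> (y,x)
(12.3, 11) -> (11, 12.3)

(11, 12.3)


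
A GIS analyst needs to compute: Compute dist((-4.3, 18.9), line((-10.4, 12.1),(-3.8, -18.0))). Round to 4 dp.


|cross product| = 228.49
|line direction| = sqrt(949.57) = 30.8151
Distance = 228.49/sqrt(949.57) = 7.4149

7.4149


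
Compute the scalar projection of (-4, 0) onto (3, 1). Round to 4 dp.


u.v = -12, |v| = sqrt(10) = 3.1623
Scalar projection = u.v / |v| = -12 / sqrt(10) = -3.7947

-3.7947


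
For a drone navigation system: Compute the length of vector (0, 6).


|u| = sqrt(0^2 + 6^2) = sqrt(36) = 6

6


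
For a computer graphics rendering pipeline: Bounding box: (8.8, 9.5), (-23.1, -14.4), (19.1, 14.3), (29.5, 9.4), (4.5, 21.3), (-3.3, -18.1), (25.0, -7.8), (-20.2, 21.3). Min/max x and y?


x range: [-23.1, 29.5]
y range: [-18.1, 21.3]
Bounding box: (-23.1,-18.1) to (29.5,21.3)

(-23.1,-18.1) to (29.5,21.3)


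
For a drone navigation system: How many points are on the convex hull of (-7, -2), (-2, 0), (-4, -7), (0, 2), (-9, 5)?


Convex hull vertices (CCW): (-9, 5), (-7, -2), (-4, -7), (0, 2)
Count = 4

4


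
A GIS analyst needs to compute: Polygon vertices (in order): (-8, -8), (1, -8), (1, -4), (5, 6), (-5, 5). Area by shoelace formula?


Shoelace sum: ((-8)*(-8) - 1*(-8)) + (1*(-4) - 1*(-8)) + (1*6 - 5*(-4)) + (5*5 - (-5)*6) + ((-5)*(-8) - (-8)*5)
= 237
Area = |237|/2 = 118.5

118.5


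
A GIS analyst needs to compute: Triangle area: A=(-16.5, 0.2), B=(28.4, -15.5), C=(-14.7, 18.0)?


Area = |x_A(y_B-y_C) + x_B(y_C-y_A) + x_C(y_A-y_B)|/2
= |552.75 + 505.52 + (-230.79)|/2
= 827.48/2 = 413.74

413.74


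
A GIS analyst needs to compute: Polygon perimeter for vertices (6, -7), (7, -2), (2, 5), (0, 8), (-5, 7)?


Sides: (6, -7)->(7, -2): sqrt(26) = 5.09902, (7, -2)->(2, 5): sqrt(74) = 8.602325, (2, 5)->(0, 8): sqrt(13) = 3.605551, (0, 8)->(-5, 7): sqrt(26) = 5.09902, (-5, 7)->(6, -7): sqrt(317) = 17.804494
Sum = 40.21041
Perimeter = 40.2104

40.2104


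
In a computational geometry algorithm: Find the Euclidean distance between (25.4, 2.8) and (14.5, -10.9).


dx=-10.9, dy=-13.7
d^2 = (-10.9)^2 + (-13.7)^2 = 306.5
d = sqrt(306.5) = 17.5071

17.5071


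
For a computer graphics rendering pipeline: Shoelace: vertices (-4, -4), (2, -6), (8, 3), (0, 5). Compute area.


Shoelace sum: ((-4)*(-6) - 2*(-4)) + (2*3 - 8*(-6)) + (8*5 - 0*3) + (0*(-4) - (-4)*5)
= 146
Area = |146|/2 = 73

73


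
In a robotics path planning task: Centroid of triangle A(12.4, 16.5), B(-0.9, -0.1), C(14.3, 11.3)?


Centroid = ((x_A+x_B+x_C)/3, (y_A+y_B+y_C)/3)
= ((12.4+(-0.9)+14.3)/3, (16.5+(-0.1)+11.3)/3)
= (8.6, 9.2333)

(8.6, 9.2333)


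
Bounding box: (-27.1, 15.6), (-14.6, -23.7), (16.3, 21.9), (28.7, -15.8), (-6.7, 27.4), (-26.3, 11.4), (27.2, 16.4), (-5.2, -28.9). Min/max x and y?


x range: [-27.1, 28.7]
y range: [-28.9, 27.4]
Bounding box: (-27.1,-28.9) to (28.7,27.4)

(-27.1,-28.9) to (28.7,27.4)


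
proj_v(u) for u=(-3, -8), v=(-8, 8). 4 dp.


u.v = -40, |v| = sqrt(128) = 11.3137
Scalar projection = u.v / |v| = -40 / sqrt(128) = -3.5355

-3.5355


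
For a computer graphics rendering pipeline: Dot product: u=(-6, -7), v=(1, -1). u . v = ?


u . v = u_x*v_x + u_y*v_y = (-6)*1 + (-7)*(-1)
= (-6) + 7 = 1

1


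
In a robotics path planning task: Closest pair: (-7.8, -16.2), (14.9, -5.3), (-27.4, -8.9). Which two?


d(P0,P1) = 25.1813, d(P0,P2) = 20.9153, d(P1,P2) = 42.4529
Closest: P0 and P2

Closest pair: (-7.8, -16.2) and (-27.4, -8.9), distance = 20.9153


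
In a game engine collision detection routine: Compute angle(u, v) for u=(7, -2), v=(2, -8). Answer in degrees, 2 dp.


u.v = 30, |u| = sqrt(53) = 7.2801, |v| = sqrt(68) = 8.2462
cos(theta) = u.v/(|u||v|) = 30/sqrt(3604) = 0.499722
theta = acos(0.499722) = 60.02 degrees

60.02 degrees


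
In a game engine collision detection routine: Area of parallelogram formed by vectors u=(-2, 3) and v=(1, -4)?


|u x v| = |(-2)*(-4) - 3*1|
= |8 - 3| = 5

5


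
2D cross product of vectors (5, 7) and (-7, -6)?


u x v = u_x*v_y - u_y*v_x = 5*(-6) - 7*(-7)
= (-30) - (-49) = 19

19


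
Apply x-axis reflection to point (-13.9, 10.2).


Reflection over x-axis: (x,y) -> (x,-y)
(-13.9, 10.2) -> (-13.9, -10.2)

(-13.9, -10.2)


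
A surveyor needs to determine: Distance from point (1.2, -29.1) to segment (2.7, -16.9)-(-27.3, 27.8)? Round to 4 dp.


Project P onto AB: t = 0 (clamped to [0,1])
Closest point on segment: (2.7, -16.9)
Distance: 12.2919

12.2919


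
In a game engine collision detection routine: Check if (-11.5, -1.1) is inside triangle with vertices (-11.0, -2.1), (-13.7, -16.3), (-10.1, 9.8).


Cross products: AB x AP = -9.8, BC x BP = -2.7, CA x CP = -6.85
All same sign? yes

Yes, inside


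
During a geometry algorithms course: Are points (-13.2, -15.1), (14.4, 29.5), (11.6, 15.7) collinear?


Cross product: (14.4-(-13.2))*(15.7-(-15.1)) - (29.5-(-15.1))*(11.6-(-13.2))
= -256

No, not collinear


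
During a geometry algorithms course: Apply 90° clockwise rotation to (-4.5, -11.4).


90° CW: (x,y) -> (y, -x)
(-4.5,-11.4) -> (-11.4, 4.5)

(-11.4, 4.5)


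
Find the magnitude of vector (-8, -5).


|u| = sqrt((-8)^2 + (-5)^2) = sqrt(89) = 9.434

9.434


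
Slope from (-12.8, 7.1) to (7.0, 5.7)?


slope = (y2-y1)/(x2-x1) = (5.7-7.1)/(7-(-12.8)) = (-1.4)/19.8 = -0.0707

-0.0707


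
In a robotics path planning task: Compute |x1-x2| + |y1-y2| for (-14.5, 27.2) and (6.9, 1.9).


|(-14.5)-6.9| + |27.2-1.9| = 21.4 + 25.3 = 46.7

46.7


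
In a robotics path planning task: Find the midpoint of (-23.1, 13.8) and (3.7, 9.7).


M = (((-23.1)+3.7)/2, (13.8+9.7)/2)
= (-9.7, 11.75)

(-9.7, 11.75)


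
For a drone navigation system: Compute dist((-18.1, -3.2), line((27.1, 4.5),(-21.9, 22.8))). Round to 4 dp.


|cross product| = 1204.46
|line direction| = sqrt(2735.89) = 52.3057
Distance = 1204.46/sqrt(2735.89) = 23.0273

23.0273


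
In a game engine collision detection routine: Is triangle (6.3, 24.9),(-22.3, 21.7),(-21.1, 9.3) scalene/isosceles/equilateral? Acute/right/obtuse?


Side lengths squared: AB^2=828.2, BC^2=155.2, CA^2=994.12
Sorted: [155.2, 828.2, 994.12]
By sides: Scalene, By angles: Obtuse

Scalene, Obtuse


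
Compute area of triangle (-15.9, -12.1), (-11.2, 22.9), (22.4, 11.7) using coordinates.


Area = |x_A(y_B-y_C) + x_B(y_C-y_A) + x_C(y_A-y_B)|/2
= |(-178.08) + (-266.56) + (-784)|/2
= 1228.64/2 = 614.32

614.32


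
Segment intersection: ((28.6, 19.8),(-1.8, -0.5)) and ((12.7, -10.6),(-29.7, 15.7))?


Cross products: d1=-1707.13, d2=-46.89, d3=601.39, d4=-1058.85
d1*d2 < 0 and d3*d4 < 0? no

No, they don't intersect


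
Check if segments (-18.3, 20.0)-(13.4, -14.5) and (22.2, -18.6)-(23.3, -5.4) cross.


Cross products: d1=577.06, d2=120.67, d3=173.63, d4=630.02
d1*d2 < 0 and d3*d4 < 0? no

No, they don't intersect


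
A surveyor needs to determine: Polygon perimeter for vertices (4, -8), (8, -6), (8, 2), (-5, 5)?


Sides: (4, -8)->(8, -6): sqrt(20) = 4.472136, (8, -6)->(8, 2): sqrt(64) = 8, (8, 2)->(-5, 5): sqrt(178) = 13.341664, (-5, 5)->(4, -8): sqrt(250) = 15.811388
Sum = 41.625188
Perimeter = 41.6252

41.6252


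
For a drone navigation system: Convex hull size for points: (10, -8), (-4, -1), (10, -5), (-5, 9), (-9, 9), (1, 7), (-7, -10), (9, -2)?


Convex hull vertices (CCW): (-9, 9), (-7, -10), (10, -8), (10, -5), (9, -2), (1, 7), (-5, 9)
Count = 7

7


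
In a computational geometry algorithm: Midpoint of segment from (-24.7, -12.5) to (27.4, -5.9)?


M = (((-24.7)+27.4)/2, ((-12.5)+(-5.9))/2)
= (1.35, -9.2)

(1.35, -9.2)


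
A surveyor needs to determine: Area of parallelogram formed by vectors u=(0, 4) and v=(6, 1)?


|u x v| = |0*1 - 4*6|
= |0 - 24| = 24

24


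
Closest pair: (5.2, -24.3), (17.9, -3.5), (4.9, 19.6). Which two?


d(P0,P1) = 24.3707, d(P0,P2) = 43.901, d(P1,P2) = 26.5068
Closest: P0 and P1

Closest pair: (5.2, -24.3) and (17.9, -3.5), distance = 24.3707


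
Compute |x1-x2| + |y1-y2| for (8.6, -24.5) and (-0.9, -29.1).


|8.6-(-0.9)| + |(-24.5)-(-29.1)| = 9.5 + 4.6 = 14.1

14.1


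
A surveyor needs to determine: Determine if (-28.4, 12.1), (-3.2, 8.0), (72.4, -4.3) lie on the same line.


Cross product: ((-3.2)-(-28.4))*((-4.3)-12.1) - (8-12.1)*(72.4-(-28.4))
= 0

Yes, collinear


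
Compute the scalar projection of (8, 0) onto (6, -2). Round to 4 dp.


u.v = 48, |v| = sqrt(40) = 6.3246
Scalar projection = u.v / |v| = 48 / sqrt(40) = 7.5895

7.5895


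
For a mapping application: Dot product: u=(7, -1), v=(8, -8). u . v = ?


u . v = u_x*v_x + u_y*v_y = 7*8 + (-1)*(-8)
= 56 + 8 = 64

64


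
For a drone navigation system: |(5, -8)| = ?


|u| = sqrt(5^2 + (-8)^2) = sqrt(89) = 9.434

9.434


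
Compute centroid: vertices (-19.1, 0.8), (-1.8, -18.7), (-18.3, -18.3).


Centroid = ((x_A+x_B+x_C)/3, (y_A+y_B+y_C)/3)
= (((-19.1)+(-1.8)+(-18.3))/3, (0.8+(-18.7)+(-18.3))/3)
= (-13.0667, -12.0667)

(-13.0667, -12.0667)


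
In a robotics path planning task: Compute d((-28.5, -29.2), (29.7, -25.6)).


dx=58.2, dy=3.6
d^2 = 58.2^2 + 3.6^2 = 3400.2
d = sqrt(3400.2) = 58.3112

58.3112


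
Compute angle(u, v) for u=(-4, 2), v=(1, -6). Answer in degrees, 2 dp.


u.v = -16, |u| = sqrt(20) = 4.4721, |v| = sqrt(37) = 6.0828
cos(theta) = u.v/(|u||v|) = -16/sqrt(740) = -0.588172
theta = acos(-0.588172) = 126.03 degrees

126.03 degrees


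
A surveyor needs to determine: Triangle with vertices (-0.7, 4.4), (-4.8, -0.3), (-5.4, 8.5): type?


Side lengths squared: AB^2=38.9, BC^2=77.8, CA^2=38.9
Sorted: [38.9, 38.9, 77.8]
By sides: Isosceles, By angles: Right

Isosceles, Right


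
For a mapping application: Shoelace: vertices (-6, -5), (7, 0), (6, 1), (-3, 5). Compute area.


Shoelace sum: ((-6)*0 - 7*(-5)) + (7*1 - 6*0) + (6*5 - (-3)*1) + ((-3)*(-5) - (-6)*5)
= 120
Area = |120|/2 = 60

60


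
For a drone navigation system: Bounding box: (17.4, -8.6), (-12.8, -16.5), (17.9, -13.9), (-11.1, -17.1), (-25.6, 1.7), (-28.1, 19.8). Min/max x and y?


x range: [-28.1, 17.9]
y range: [-17.1, 19.8]
Bounding box: (-28.1,-17.1) to (17.9,19.8)

(-28.1,-17.1) to (17.9,19.8)


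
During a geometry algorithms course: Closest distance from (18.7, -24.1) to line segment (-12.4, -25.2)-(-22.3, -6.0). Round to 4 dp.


Project P onto AB: t = 0 (clamped to [0,1])
Closest point on segment: (-12.4, -25.2)
Distance: 31.1194

31.1194


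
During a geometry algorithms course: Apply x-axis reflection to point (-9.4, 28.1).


Reflection over x-axis: (x,y) -> (x,-y)
(-9.4, 28.1) -> (-9.4, -28.1)

(-9.4, -28.1)


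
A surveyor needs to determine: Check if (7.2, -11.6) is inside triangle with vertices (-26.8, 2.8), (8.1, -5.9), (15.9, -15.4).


Cross products: AB x AP = -206.76, BC x BP = -53.01, CA x CP = -3.92
All same sign? yes

Yes, inside


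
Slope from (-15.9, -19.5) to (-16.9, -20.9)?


slope = (y2-y1)/(x2-x1) = ((-20.9)-(-19.5))/((-16.9)-(-15.9)) = (-1.4)/(-1) = 1.4

1.4


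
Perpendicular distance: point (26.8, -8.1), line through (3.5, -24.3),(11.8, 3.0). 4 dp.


|cross product| = 501.63
|line direction| = sqrt(814.18) = 28.5338
Distance = 501.63/sqrt(814.18) = 17.5802

17.5802


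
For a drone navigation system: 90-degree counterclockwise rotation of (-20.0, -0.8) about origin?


90° CCW: (x,y) -> (-y, x)
(-20,-0.8) -> (0.8, -20)

(0.8, -20)


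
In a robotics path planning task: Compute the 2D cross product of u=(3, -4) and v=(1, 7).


u x v = u_x*v_y - u_y*v_x = 3*7 - (-4)*1
= 21 - (-4) = 25

25


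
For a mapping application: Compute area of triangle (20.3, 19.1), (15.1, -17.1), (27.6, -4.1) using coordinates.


Area = |x_A(y_B-y_C) + x_B(y_C-y_A) + x_C(y_A-y_B)|/2
= |(-263.9) + (-350.32) + 999.12|/2
= 384.9/2 = 192.45

192.45


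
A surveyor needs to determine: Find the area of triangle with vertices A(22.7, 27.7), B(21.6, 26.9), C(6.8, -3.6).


Area = |x_A(y_B-y_C) + x_B(y_C-y_A) + x_C(y_A-y_B)|/2
= |692.35 + (-676.08) + 5.44|/2
= 21.71/2 = 10.855

10.855


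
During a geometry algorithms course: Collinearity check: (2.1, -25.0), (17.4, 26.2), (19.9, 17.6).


Cross product: (17.4-2.1)*(17.6-(-25)) - (26.2-(-25))*(19.9-2.1)
= -259.58

No, not collinear


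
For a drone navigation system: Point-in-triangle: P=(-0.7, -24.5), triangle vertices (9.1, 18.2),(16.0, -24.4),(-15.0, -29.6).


Cross products: AB x AP = -712.11, BC x BP = -83.74, CA x CP = -560.63
All same sign? yes

Yes, inside


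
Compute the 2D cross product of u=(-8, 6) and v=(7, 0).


u x v = u_x*v_y - u_y*v_x = (-8)*0 - 6*7
= 0 - 42 = -42

-42


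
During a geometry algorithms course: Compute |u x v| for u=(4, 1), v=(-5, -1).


|u x v| = |4*(-1) - 1*(-5)|
= |(-4) - (-5)| = 1

1


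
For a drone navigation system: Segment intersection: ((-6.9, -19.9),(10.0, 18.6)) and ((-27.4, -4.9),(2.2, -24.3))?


Cross products: d1=-46.3, d2=1421.16, d3=1042.75, d4=-424.71
d1*d2 < 0 and d3*d4 < 0? yes

Yes, they intersect


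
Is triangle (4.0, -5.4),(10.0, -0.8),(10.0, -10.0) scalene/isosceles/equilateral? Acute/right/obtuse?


Side lengths squared: AB^2=57.16, BC^2=84.64, CA^2=57.16
Sorted: [57.16, 57.16, 84.64]
By sides: Isosceles, By angles: Acute

Isosceles, Acute


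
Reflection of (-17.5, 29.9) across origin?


Reflection over origin: (x,y) -> (-x,-y)
(-17.5, 29.9) -> (17.5, -29.9)

(17.5, -29.9)


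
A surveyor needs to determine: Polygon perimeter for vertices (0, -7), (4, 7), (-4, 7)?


Sides: (0, -7)->(4, 7): sqrt(212) = 14.56022, (4, 7)->(-4, 7): sqrt(64) = 8, (-4, 7)->(0, -7): sqrt(212) = 14.56022
Sum = 37.12044
Perimeter = 37.1204

37.1204


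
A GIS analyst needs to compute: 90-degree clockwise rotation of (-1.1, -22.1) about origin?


90° CW: (x,y) -> (y, -x)
(-1.1,-22.1) -> (-22.1, 1.1)

(-22.1, 1.1)


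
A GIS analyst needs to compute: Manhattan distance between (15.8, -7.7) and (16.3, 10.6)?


|15.8-16.3| + |(-7.7)-10.6| = 0.5 + 18.3 = 18.8

18.8


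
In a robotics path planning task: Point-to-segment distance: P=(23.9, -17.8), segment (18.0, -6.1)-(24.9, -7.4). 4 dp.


Project P onto AB: t = 1 (clamped to [0,1])
Closest point on segment: (24.9, -7.4)
Distance: 10.448

10.448


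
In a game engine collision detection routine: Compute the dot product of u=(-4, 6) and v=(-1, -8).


u . v = u_x*v_x + u_y*v_y = (-4)*(-1) + 6*(-8)
= 4 + (-48) = -44

-44


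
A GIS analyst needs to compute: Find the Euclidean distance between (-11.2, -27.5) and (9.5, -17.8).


dx=20.7, dy=9.7
d^2 = 20.7^2 + 9.7^2 = 522.58
d = sqrt(522.58) = 22.86

22.86


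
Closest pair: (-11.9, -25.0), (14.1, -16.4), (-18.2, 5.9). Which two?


d(P0,P1) = 27.3854, d(P0,P2) = 31.5357, d(P1,P2) = 39.2502
Closest: P0 and P1

Closest pair: (-11.9, -25.0) and (14.1, -16.4), distance = 27.3854


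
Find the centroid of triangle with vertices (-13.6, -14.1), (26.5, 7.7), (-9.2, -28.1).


Centroid = ((x_A+x_B+x_C)/3, (y_A+y_B+y_C)/3)
= (((-13.6)+26.5+(-9.2))/3, ((-14.1)+7.7+(-28.1))/3)
= (1.2333, -11.5)

(1.2333, -11.5)


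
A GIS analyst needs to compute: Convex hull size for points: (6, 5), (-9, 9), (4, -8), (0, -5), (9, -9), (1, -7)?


Convex hull vertices (CCW): (-9, 9), (1, -7), (4, -8), (9, -9), (6, 5)
Count = 5

5


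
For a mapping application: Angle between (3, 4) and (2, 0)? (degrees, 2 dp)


u.v = 6, |u| = sqrt(25) = 5, |v| = sqrt(4) = 2
cos(theta) = u.v/(|u||v|) = 6/sqrt(100) = 0.6
theta = acos(0.6) = 53.13 degrees

53.13 degrees


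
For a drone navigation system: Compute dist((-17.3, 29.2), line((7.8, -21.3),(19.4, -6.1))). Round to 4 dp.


|cross product| = 967.32
|line direction| = sqrt(365.6) = 19.1207
Distance = 967.32/sqrt(365.6) = 50.5903

50.5903


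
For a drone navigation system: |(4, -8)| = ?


|u| = sqrt(4^2 + (-8)^2) = sqrt(80) = 8.9443

8.9443


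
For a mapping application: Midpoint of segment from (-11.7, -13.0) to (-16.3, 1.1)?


M = (((-11.7)+(-16.3))/2, ((-13)+1.1)/2)
= (-14, -5.95)

(-14, -5.95)


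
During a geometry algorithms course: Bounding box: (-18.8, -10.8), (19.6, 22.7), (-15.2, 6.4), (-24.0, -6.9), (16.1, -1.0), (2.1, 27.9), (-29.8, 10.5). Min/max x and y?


x range: [-29.8, 19.6]
y range: [-10.8, 27.9]
Bounding box: (-29.8,-10.8) to (19.6,27.9)

(-29.8,-10.8) to (19.6,27.9)


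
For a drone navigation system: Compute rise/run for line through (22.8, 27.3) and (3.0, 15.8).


slope = (y2-y1)/(x2-x1) = (15.8-27.3)/(3-22.8) = (-11.5)/(-19.8) = 0.5808

0.5808


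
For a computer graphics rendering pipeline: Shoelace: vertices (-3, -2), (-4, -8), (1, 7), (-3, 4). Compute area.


Shoelace sum: ((-3)*(-8) - (-4)*(-2)) + ((-4)*7 - 1*(-8)) + (1*4 - (-3)*7) + ((-3)*(-2) - (-3)*4)
= 39
Area = |39|/2 = 19.5

19.5


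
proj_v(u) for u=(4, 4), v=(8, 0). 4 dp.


u.v = 32, |v| = sqrt(64) = 8
Scalar projection = u.v / |v| = 32 / sqrt(64) = 4

4


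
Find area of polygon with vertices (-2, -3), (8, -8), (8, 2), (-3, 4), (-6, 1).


Shoelace sum: ((-2)*(-8) - 8*(-3)) + (8*2 - 8*(-8)) + (8*4 - (-3)*2) + ((-3)*1 - (-6)*4) + ((-6)*(-3) - (-2)*1)
= 199
Area = |199|/2 = 99.5

99.5


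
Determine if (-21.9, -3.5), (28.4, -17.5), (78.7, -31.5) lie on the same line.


Cross product: (28.4-(-21.9))*((-31.5)-(-3.5)) - ((-17.5)-(-3.5))*(78.7-(-21.9))
= 0

Yes, collinear


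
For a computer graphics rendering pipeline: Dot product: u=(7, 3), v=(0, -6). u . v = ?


u . v = u_x*v_x + u_y*v_y = 7*0 + 3*(-6)
= 0 + (-18) = -18

-18


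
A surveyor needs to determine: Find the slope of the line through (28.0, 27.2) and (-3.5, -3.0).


slope = (y2-y1)/(x2-x1) = ((-3)-27.2)/((-3.5)-28) = (-30.2)/(-31.5) = 0.9587

0.9587


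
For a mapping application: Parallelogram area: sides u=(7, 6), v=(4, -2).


|u x v| = |7*(-2) - 6*4|
= |(-14) - 24| = 38

38


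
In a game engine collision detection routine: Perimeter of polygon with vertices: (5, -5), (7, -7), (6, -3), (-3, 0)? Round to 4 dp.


Sides: (5, -5)->(7, -7): sqrt(8) = 2.828427, (7, -7)->(6, -3): sqrt(17) = 4.123106, (6, -3)->(-3, 0): sqrt(90) = 9.486833, (-3, 0)->(5, -5): sqrt(89) = 9.433981
Sum = 25.872347
Perimeter = 25.8723

25.8723


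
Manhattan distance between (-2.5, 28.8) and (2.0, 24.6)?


|(-2.5)-2| + |28.8-24.6| = 4.5 + 4.2 = 8.7

8.7


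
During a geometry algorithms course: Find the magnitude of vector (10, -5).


|u| = sqrt(10^2 + (-5)^2) = sqrt(125) = 11.1803

11.1803


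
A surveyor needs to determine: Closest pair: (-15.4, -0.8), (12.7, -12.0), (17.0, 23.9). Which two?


d(P0,P1) = 30.2498, d(P0,P2) = 40.7413, d(P1,P2) = 36.1566
Closest: P0 and P1

Closest pair: (-15.4, -0.8) and (12.7, -12.0), distance = 30.2498


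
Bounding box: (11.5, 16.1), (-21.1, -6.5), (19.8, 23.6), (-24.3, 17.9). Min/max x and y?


x range: [-24.3, 19.8]
y range: [-6.5, 23.6]
Bounding box: (-24.3,-6.5) to (19.8,23.6)

(-24.3,-6.5) to (19.8,23.6)


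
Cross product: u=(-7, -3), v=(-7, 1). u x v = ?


u x v = u_x*v_y - u_y*v_x = (-7)*1 - (-3)*(-7)
= (-7) - 21 = -28

-28


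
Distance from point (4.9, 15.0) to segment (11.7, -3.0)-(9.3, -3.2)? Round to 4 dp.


Project P onto AB: t = 1 (clamped to [0,1])
Closest point on segment: (9.3, -3.2)
Distance: 18.7243

18.7243


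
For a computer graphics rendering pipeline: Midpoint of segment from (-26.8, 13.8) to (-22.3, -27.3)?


M = (((-26.8)+(-22.3))/2, (13.8+(-27.3))/2)
= (-24.55, -6.75)

(-24.55, -6.75)


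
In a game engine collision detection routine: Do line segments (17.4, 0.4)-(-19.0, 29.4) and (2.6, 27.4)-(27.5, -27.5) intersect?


Cross products: d1=140.22, d2=-1136.04, d3=-553.6, d4=722.66
d1*d2 < 0 and d3*d4 < 0? yes

Yes, they intersect


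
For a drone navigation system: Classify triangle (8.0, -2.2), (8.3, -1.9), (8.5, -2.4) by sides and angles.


Side lengths squared: AB^2=0.18, BC^2=0.29, CA^2=0.29
Sorted: [0.18, 0.29, 0.29]
By sides: Isosceles, By angles: Acute

Isosceles, Acute


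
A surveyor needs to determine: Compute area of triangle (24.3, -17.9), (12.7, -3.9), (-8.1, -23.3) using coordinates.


Area = |x_A(y_B-y_C) + x_B(y_C-y_A) + x_C(y_A-y_B)|/2
= |471.42 + (-68.58) + 113.4|/2
= 516.24/2 = 258.12

258.12


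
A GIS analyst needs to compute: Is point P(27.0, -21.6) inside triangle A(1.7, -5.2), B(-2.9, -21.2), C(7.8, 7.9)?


Cross products: AB x AP = 480.24, BC x BP = -874.37, CA x CP = 431.47
All same sign? no

No, outside


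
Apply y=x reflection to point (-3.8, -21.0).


Reflection over y=x: (x,y) -> (y,x)
(-3.8, -21) -> (-21, -3.8)

(-21, -3.8)


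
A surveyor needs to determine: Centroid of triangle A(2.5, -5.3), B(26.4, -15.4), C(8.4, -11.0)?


Centroid = ((x_A+x_B+x_C)/3, (y_A+y_B+y_C)/3)
= ((2.5+26.4+8.4)/3, ((-5.3)+(-15.4)+(-11))/3)
= (12.4333, -10.5667)

(12.4333, -10.5667)


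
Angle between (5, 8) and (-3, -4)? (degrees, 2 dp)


u.v = -47, |u| = sqrt(89) = 9.434, |v| = sqrt(25) = 5
cos(theta) = u.v/(|u||v|) = -47/sqrt(2225) = -0.996398
theta = acos(-0.996398) = 175.14 degrees

175.14 degrees


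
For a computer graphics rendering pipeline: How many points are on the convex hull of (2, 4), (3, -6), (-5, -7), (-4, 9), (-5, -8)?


Convex hull vertices (CCW): (-5, -8), (3, -6), (2, 4), (-4, 9), (-5, -7)
Count = 5

5


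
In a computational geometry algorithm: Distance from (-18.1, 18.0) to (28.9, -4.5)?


dx=47, dy=-22.5
d^2 = 47^2 + (-22.5)^2 = 2715.25
d = sqrt(2715.25) = 52.1081

52.1081


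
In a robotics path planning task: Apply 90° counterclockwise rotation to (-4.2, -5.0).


90° CCW: (x,y) -> (-y, x)
(-4.2,-5) -> (5, -4.2)

(5, -4.2)


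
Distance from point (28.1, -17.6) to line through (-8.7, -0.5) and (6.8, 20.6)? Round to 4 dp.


|cross product| = 1041.53
|line direction| = sqrt(685.46) = 26.1813
Distance = 1041.53/sqrt(685.46) = 39.7815

39.7815


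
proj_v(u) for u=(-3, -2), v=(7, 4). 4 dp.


u.v = -29, |v| = sqrt(65) = 8.0623
Scalar projection = u.v / |v| = -29 / sqrt(65) = -3.597

-3.597


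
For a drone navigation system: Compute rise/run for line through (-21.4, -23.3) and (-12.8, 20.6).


slope = (y2-y1)/(x2-x1) = (20.6-(-23.3))/((-12.8)-(-21.4)) = 43.9/8.6 = 5.1047

5.1047
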